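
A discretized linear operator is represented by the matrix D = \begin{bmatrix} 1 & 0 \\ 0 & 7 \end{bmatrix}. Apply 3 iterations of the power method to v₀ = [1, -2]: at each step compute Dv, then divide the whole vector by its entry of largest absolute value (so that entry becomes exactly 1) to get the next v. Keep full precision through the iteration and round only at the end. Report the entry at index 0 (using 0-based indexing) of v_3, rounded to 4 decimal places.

-0.0015

Dv0 = (1.00000, -14.00000); divide by -14.00000 → v1 = (-0.07143, 1.00000)
Dv1 = (-0.07143, 7.00000); divide by 7.00000 → v2 = (-0.01020, 1.00000)
Dv2 = (-0.01020, 7.00000); divide by 7.00000 → v3 = (-0.00146, 1.00000)
Requested entry of v3: 1/-686 = -0.0015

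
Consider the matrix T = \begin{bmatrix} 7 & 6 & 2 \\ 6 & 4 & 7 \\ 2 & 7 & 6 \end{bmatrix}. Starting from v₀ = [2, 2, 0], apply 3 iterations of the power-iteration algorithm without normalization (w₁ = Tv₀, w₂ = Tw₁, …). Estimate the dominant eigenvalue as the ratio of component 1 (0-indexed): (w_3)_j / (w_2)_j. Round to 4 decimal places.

w1 = Tv₀ = (7·2 + 6·2 + 2·0; 6·2 + 4·2 + 7·0; 2·2 + 7·2 + 6·0) = (26, 20, 18)
w2 = Tw1 = (7·26 + 6·20 + 2·18; 6·26 + 4·20 + 7·18; 2·26 + 7·20 + 6·18) = (338, 362, 300)
w3 = Tw2 = (5138, 5576, 5010)
Ratio at component: 5576 / 362 = 15.4033

15.4033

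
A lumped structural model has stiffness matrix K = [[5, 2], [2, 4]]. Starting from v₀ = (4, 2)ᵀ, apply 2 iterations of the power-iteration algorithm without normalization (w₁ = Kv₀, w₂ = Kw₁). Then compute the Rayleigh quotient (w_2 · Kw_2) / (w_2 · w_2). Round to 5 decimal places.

w1 = Kv₀ = (24, 16)
w2 = Kw1 = (152, 112)
Kw2 = (984, 752)
w2·Kw2 = 152·984 + 112·752 = 233792; w2·w2 = 152·152 + 112·112 = 35648
λ ≈ 233792/35648 = 6.55835

λ ≈ 6.55835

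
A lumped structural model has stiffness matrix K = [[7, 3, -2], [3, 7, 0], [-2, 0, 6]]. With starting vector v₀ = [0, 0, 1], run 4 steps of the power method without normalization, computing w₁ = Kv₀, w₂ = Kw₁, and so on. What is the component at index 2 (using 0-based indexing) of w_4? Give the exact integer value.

2312

w1 = Kv₀ = (-2, 0, 6)
w2 = Kw1 = (-26, -6, 40)
w3 = Kw2 = (-280, -120, 292)
w4 = Kw3 = (-2904, -1680, 2312)
The requested component of w4 is 2312.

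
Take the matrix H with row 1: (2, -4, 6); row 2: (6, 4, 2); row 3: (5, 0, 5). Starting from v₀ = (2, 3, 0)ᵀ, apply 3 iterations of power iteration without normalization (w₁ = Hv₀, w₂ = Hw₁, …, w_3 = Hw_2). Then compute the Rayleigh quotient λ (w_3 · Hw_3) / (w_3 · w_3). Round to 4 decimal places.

λ ≈ 8.1244

w1 = Hv₀ = (2·2 + (-4)·3 + 6·0; 6·2 + 4·3 + 2·0; 5·2 + 0·3 + 5·0) = (-8, 24, 10)
w2 = Hw1 = (2·(-8) + (-4)·24 + 6·10; 6·(-8) + 4·24 + 2·10; 5·(-8) + 0·24 + 5·10) = (-52, 68, 10)
w3 = Hw2 = (-316, -20, -210)
Hw3 = (-1812, -2396, -2630)
w3·Hw3 = (-316)·(-1812) + (-20)·(-2396) + (-210)·(-2630) = 1172812; w3·w3 = (-316)·(-316) + (-20)·(-20) + (-210)·(-210) = 144356
λ ≈ 1172812/144356 = 8.1244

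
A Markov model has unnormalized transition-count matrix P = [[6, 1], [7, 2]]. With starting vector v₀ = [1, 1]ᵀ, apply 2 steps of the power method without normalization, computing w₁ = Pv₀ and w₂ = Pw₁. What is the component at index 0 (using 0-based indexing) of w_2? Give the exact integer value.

w1 = Pv₀ = (6·1 + 1·1; 7·1 + 2·1) = (7, 9)
w2 = Pw1 = (6·7 + 1·9; 7·7 + 2·9) = (51, 67)
The requested component of w2 is 51.

51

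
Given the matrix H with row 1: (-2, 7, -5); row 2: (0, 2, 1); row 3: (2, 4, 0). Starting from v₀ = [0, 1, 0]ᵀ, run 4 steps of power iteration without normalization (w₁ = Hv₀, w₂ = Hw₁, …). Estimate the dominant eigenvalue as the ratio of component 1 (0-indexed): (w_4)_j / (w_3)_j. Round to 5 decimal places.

λ ≈ 1.78947

w1 = Hv₀ = ((-2)·0 + 7·1 + (-5)·0; 0·0 + 2·1 + 1·0; 2·0 + 4·1 + 0·0) = (7, 2, 4)
w2 = Hw1 = ((-2)·7 + 7·2 + (-5)·4; 0·7 + 2·2 + 1·4; 2·7 + 4·2 + 0·4) = (-20, 8, 22)
w3 = Hw2 = (-14, 38, -8)
w4 = Hw3 = (334, 68, 124)
Ratio at component: 68 / 38 = 1.78947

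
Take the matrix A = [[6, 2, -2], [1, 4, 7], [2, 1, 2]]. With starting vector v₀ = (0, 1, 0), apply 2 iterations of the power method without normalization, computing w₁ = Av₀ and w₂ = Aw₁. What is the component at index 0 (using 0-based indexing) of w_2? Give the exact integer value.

18

w1 = Av₀ = (2, 4, 1)
w2 = Aw1 = (18, 25, 10)
The requested component of w2 is 18.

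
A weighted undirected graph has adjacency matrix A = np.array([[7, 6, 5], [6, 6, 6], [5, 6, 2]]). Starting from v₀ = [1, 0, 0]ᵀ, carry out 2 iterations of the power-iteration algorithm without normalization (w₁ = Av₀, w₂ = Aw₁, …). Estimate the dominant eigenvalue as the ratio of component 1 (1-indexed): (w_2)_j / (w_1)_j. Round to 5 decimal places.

λ ≈ 15.71429

w1 = Av₀ = (7, 6, 5)
w2 = Aw1 = (110, 108, 81)
Ratio at component: 110 / 7 = 15.71429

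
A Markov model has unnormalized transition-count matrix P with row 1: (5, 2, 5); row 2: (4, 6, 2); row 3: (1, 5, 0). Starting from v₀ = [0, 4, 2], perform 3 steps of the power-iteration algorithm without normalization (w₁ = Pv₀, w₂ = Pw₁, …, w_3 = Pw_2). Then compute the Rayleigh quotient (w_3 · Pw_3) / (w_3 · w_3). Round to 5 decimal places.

10.55076

w1 = Pv₀ = (18, 28, 20)
w2 = Pw1 = (246, 280, 158)
w3 = Pw2 = (2580, 2980, 1646)
Pw3 = (27090, 31492, 17480)
w3·Pw3 = 2580·27090 + 2980·31492 + 1646·17480 = 192510440; w3·w3 = 2580·2580 + 2980·2980 + 1646·1646 = 18246116
λ ≈ 192510440/18246116 = 10.55076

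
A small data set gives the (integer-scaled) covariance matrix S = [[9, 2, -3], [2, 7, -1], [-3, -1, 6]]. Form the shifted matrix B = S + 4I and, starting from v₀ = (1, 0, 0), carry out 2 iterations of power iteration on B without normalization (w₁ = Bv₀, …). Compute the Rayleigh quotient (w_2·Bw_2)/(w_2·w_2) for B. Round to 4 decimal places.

B = S + 4I has rows (13, 2, -3); (2, 11, -1); (-3, -1, 10)
w1 = Bv₀ = (13·1 + 2·0 + (-3)·0; 2·1 + 11·0 + (-1)·0; (-3)·1 + (-1)·0 + 10·0) = (13, 2, -3)
w2 = Bw1 = (13·13 + 2·2 + (-3)·(-3); 2·13 + 11·2 + (-1)·(-3); (-3)·13 + (-1)·2 + 10·(-3)) = (182, 51, -71)
Bw2 = (2681, 996, -1307)
w2·Bw2 = 631535; w2·w2 = 40766; μ ≈ 631535/40766 = 15.4917

15.4917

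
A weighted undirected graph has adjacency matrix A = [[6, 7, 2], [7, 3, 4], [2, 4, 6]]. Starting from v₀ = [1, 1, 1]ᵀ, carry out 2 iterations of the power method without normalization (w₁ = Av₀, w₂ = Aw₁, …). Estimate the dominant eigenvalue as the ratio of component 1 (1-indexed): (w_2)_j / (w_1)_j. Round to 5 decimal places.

w1 = Av₀ = (6·1 + 7·1 + 2·1; 7·1 + 3·1 + 4·1; 2·1 + 4·1 + 6·1) = (15, 14, 12)
w2 = Aw1 = (6·15 + 7·14 + 2·12; 7·15 + 3·14 + 4·12; 2·15 + 4·14 + 6·12) = (212, 195, 158)
Ratio at component: 212 / 15 = 14.13333

14.13333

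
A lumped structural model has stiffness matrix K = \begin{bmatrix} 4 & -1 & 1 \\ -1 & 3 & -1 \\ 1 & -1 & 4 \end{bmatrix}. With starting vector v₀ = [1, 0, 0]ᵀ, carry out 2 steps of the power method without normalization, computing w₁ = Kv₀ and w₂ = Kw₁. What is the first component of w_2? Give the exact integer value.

w1 = Kv₀ = (4·1 + (-1)·0 + 1·0; (-1)·1 + 3·0 + (-1)·0; 1·1 + (-1)·0 + 4·0) = (4, -1, 1)
w2 = Kw1 = (4·4 + (-1)·(-1) + 1·1; (-1)·4 + 3·(-1) + (-1)·1; 1·4 + (-1)·(-1) + 4·1) = (18, -8, 9)
The requested component of w2 is 18.

18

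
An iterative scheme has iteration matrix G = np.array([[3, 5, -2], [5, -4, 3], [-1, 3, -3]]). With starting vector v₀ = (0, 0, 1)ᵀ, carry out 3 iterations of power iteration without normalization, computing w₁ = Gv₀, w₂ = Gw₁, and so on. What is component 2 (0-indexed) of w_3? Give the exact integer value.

-168

w1 = Gv₀ = (-2, 3, -3)
w2 = Gw1 = (15, -31, 20)
w3 = Gw2 = (-150, 259, -168)
The requested component of w3 is -168.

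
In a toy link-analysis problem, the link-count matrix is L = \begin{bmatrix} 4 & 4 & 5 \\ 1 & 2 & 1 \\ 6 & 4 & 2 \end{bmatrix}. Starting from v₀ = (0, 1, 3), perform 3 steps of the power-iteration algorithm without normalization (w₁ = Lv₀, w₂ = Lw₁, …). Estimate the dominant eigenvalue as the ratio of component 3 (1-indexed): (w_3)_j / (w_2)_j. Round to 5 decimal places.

w1 = Lv₀ = (19, 5, 10)
w2 = Lw1 = (146, 39, 154)
w3 = Lw2 = (1510, 378, 1340)
Ratio at component: 1340 / 154 = 8.70130

8.70130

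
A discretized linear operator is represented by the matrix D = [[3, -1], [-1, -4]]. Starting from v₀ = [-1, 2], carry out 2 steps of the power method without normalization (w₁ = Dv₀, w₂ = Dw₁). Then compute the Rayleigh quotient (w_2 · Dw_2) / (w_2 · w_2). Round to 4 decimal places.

λ ≈ -3.1535

w1 = Dv₀ = (-5, -7)
w2 = Dw1 = (-8, 33)
Dw2 = (-57, -124)
w2·Dw2 = (-8)·(-57) + 33·(-124) = -3636; w2·w2 = (-8)·(-8) + 33·33 = 1153
λ ≈ -3636/1153 = -3.1535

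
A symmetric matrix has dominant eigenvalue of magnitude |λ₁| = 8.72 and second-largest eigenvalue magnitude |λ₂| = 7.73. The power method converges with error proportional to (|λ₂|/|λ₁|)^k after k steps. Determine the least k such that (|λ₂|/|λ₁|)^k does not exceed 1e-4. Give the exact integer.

77

|λ₂/λ₁| = 7.73/8.72 = 0.88647
Need k ≥ ln(1e-4) / ln(0.88647) = -9.2103 / -0.1205 ≈ 76.428
Smallest integer k satisfying the bound: 77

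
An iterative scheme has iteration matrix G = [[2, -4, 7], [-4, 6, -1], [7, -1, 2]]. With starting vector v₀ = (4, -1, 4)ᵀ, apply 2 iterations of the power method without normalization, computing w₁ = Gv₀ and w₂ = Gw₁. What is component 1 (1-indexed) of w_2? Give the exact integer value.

w1 = Gv₀ = (2·4 + (-4)·(-1) + 7·4; (-4)·4 + 6·(-1) + (-1)·4; 7·4 + (-1)·(-1) + 2·4) = (40, -26, 37)
w2 = Gw1 = (2·40 + (-4)·(-26) + 7·37; (-4)·40 + 6·(-26) + (-1)·37; 7·40 + (-1)·(-26) + 2·37) = (443, -353, 380)
The requested component of w2 is 443.

443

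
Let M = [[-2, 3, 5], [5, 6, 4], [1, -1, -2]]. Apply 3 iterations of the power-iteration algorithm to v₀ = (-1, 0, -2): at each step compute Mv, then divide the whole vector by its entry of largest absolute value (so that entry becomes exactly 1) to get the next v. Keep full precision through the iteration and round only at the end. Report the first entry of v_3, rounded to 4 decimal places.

0.4515

Mv0 = (-8.00000, -13.00000, 3.00000); divide by -13.00000 → v1 = (0.61538, 1.00000, -0.23077)
Mv1 = (0.61538, 8.15385, 0.07692); divide by 8.15385 → v2 = (0.07547, 1.00000, 0.00943)
Mv2 = (2.89623, 6.41509, -0.94340); divide by 6.41509 → v3 = (0.45147, 1.00000, -0.14706)
Requested entry of v3: -307/-680 = 0.4515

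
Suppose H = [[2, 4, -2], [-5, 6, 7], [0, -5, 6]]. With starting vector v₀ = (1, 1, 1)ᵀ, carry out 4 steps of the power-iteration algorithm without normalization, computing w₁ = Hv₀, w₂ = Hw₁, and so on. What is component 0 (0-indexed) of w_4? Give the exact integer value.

w1 = Hv₀ = (4, 8, 1)
w2 = Hw1 = (38, 35, -34)
w3 = Hw2 = (284, -218, -379)
w4 = Hw3 = (454, -5381, -1184)
The requested component of w4 is 454.

454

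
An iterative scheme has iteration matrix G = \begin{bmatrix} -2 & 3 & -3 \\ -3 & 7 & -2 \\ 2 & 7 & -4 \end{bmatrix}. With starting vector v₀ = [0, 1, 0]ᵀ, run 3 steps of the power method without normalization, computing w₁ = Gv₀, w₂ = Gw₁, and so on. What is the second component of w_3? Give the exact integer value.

146

w1 = Gv₀ = ((-2)·0 + 3·1 + (-3)·0; (-3)·0 + 7·1 + (-2)·0; 2·0 + 7·1 + (-4)·0) = (3, 7, 7)
w2 = Gw1 = ((-2)·3 + 3·7 + (-3)·7; (-3)·3 + 7·7 + (-2)·7; 2·3 + 7·7 + (-4)·7) = (-6, 26, 27)
w3 = Gw2 = (9, 146, 62)
The requested component of w3 is 146.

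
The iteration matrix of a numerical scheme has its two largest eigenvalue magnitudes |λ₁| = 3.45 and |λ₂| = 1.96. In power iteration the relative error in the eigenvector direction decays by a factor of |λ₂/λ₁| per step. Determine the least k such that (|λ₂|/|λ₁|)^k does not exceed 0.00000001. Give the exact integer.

33

|λ₂/λ₁| = 1.96/3.45 = 0.56812
Need k ≥ ln(0.00000001) / ln(0.56812) = -18.4207 / -0.5654 ≈ 32.578
Smallest integer k satisfying the bound: 33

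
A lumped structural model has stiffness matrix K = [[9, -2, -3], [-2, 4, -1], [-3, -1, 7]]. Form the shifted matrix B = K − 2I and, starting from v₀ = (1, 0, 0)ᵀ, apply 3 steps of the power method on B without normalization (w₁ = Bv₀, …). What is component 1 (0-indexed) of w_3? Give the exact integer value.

-120

B = K − 2I has rows (7, -2, -3); (-2, 2, -1); (-3, -1, 5)
w1 = Bv₀ = (7·1 + (-2)·0 + (-3)·0; (-2)·1 + 2·0 + (-1)·0; (-3)·1 + (-1)·0 + 5·0) = (7, -2, -3)
w2 = Bw1 = (7·7 + (-2)·(-2) + (-3)·(-3); (-2)·7 + 2·(-2) + (-1)·(-3); (-3)·7 + (-1)·(-2) + 5·(-3)) = (62, -15, -34)
w3 = Bw2 = (566, -120, -341)
Requested component of w3: -120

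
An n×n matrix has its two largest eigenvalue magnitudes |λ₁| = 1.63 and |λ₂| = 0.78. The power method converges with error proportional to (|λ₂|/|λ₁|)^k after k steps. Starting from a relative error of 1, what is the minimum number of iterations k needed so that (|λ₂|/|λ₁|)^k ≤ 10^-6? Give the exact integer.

19

|λ₂/λ₁| = 0.78/1.63 = 0.47853
Need k ≥ ln(10^-6) / ln(0.47853) = -13.8155 / -0.7370 ≈ 18.745
Smallest integer k satisfying the bound: 19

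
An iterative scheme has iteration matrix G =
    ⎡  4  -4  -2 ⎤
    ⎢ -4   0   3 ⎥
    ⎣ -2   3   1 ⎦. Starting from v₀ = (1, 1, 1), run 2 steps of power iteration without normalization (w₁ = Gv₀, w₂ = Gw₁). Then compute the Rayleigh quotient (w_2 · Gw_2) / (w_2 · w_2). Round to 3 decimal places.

w1 = Gv₀ = (4·1 + (-4)·1 + (-2)·1; (-4)·1 + 0·1 + 3·1; (-2)·1 + 3·1 + 1·1) = (-2, -1, 2)
w2 = Gw1 = (4·(-2) + (-4)·(-1) + (-2)·2; (-4)·(-2) + 0·(-1) + 3·2; (-2)·(-2) + 3·(-1) + 1·2) = (-8, 14, 3)
Gw2 = (-94, 41, 61)
w2·Gw2 = (-8)·(-94) + 14·41 + 3·61 = 1509; w2·w2 = (-8)·(-8) + 14·14 + 3·3 = 269
λ ≈ 1509/269 = 5.610

5.610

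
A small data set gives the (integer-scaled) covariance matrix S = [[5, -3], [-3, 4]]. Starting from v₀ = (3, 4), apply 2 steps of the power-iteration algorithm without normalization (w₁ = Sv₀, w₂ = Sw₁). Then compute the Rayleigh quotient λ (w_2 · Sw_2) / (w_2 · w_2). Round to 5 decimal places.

w1 = Sv₀ = (3, 7)
w2 = Sw1 = (-6, 19)
Sw2 = (-87, 94)
w2·Sw2 = (-6)·(-87) + 19·94 = 2308; w2·w2 = (-6)·(-6) + 19·19 = 397
λ ≈ 2308/397 = 5.81360

5.81360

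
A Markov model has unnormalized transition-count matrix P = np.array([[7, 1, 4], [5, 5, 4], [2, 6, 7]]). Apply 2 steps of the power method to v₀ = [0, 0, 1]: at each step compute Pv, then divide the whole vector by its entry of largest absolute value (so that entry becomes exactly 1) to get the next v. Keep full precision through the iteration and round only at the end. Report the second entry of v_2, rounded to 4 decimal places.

0.8395

Pv0 = (4.00000, 4.00000, 7.00000); divide by 7.00000 → v1 = (0.57143, 0.57143, 1.00000)
Pv1 = (8.57143, 9.71429, 11.57143); divide by 11.57143 → v2 = (0.74074, 0.83951, 1.00000)
Requested entry of v2: 68/81 = 0.8395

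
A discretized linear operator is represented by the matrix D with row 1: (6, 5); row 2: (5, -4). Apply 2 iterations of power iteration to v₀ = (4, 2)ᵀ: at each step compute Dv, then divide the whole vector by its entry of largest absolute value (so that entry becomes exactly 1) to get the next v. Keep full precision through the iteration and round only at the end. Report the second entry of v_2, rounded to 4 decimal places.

Dv0 = (34.00000, 12.00000); divide by 34.00000 → v1 = (1.00000, 0.35294)
Dv1 = (7.76471, 3.58824); divide by 7.76471 → v2 = (1.00000, 0.46212)
Requested entry of v2: 122/264 = 0.4621

0.4621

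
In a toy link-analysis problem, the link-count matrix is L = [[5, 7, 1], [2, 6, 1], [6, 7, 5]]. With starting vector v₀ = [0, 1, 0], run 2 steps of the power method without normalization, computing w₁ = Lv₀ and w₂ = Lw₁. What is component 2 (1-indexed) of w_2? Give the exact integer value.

57

w1 = Lv₀ = (7, 6, 7)
w2 = Lw1 = (84, 57, 119)
The requested component of w2 is 57.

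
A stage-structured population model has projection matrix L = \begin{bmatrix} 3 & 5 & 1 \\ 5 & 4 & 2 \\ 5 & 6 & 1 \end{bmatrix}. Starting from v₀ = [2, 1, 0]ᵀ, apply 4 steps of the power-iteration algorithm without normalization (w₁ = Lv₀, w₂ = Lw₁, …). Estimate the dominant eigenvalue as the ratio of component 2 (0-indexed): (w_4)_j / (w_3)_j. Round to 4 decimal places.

λ ≈ 10.3265

w1 = Lv₀ = (3·2 + 5·1 + 1·0; 5·2 + 4·1 + 2·0; 5·2 + 6·1 + 1·0) = (11, 14, 16)
w2 = Lw1 = (3·11 + 5·14 + 1·16; 5·11 + 4·14 + 2·16; 5·11 + 6·14 + 1·16) = (119, 143, 155)
w3 = Lw2 = (1227, 1477, 1608)
w4 = Lw3 = (12674, 15259, 16605)
Ratio at component: 16605 / 1608 = 10.3265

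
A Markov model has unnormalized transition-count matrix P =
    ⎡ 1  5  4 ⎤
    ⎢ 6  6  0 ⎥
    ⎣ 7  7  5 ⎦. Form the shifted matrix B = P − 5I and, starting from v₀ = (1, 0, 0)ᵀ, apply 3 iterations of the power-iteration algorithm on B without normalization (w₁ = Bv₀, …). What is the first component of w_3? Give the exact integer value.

-330

B = P − 5I has rows (-4, 5, 4); (6, 1, 0); (7, 7, 0)
w1 = Bv₀ = ((-4)·1 + 5·0 + 4·0; 6·1 + 1·0 + 0·0; 7·1 + 7·0 + 0·0) = (-4, 6, 7)
w2 = Bw1 = ((-4)·(-4) + 5·6 + 4·7; 6·(-4) + 1·6 + 0·7; 7·(-4) + 7·6 + 0·7) = (74, -18, 14)
w3 = Bw2 = (-330, 426, 392)
Requested component of w3: -330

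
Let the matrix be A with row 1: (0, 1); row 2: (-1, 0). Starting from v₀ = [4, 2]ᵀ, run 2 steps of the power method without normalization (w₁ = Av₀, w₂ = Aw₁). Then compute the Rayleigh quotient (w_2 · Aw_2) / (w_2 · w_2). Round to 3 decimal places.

λ ≈ 0.000

w1 = Av₀ = (0·4 + 1·2; (-1)·4 + 0·2) = (2, -4)
w2 = Aw1 = (0·2 + 1·(-4); (-1)·2 + 0·(-4)) = (-4, -2)
Aw2 = (-2, 4)
w2·Aw2 = (-4)·(-2) + (-2)·4 = 0; w2·w2 = (-4)·(-4) + (-2)·(-2) = 20
λ ≈ 0/20 = 0.000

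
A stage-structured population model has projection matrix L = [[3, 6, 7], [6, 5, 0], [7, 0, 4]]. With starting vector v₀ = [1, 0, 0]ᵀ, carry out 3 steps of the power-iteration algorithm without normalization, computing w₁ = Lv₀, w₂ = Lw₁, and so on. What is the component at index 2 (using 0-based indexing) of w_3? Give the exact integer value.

w1 = Lv₀ = (3, 6, 7)
w2 = Lw1 = (94, 48, 49)
w3 = Lw2 = (913, 804, 854)
The requested component of w3 is 854.

854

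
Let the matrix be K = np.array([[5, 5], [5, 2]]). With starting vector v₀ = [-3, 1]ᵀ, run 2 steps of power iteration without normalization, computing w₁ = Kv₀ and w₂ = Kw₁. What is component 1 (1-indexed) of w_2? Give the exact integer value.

-115

w1 = Kv₀ = (-10, -13)
w2 = Kw1 = (-115, -76)
The requested component of w2 is -115.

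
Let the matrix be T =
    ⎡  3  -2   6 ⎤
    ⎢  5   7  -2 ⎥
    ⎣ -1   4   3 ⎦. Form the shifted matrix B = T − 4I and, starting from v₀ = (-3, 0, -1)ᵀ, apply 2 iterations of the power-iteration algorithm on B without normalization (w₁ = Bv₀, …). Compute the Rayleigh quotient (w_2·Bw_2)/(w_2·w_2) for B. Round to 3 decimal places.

-1.207

B = T − 4I has rows (-1, -2, 6); (5, 3, -2); (-1, 4, -1)
w1 = Bv₀ = ((-1)·(-3) + (-2)·0 + 6·(-1); 5·(-3) + 3·0 + (-2)·(-1); (-1)·(-3) + 4·0 + (-1)·(-1)) = (-3, -13, 4)
w2 = Bw1 = ((-1)·(-3) + (-2)·(-13) + 6·4; 5·(-3) + 3·(-13) + (-2)·4; (-1)·(-3) + 4·(-13) + (-1)·4) = (53, -62, -53)
Bw2 = (-247, 185, -248)
w2·Bw2 = -11417; w2·w2 = 9462; μ ≈ -11417/9462 = -1.207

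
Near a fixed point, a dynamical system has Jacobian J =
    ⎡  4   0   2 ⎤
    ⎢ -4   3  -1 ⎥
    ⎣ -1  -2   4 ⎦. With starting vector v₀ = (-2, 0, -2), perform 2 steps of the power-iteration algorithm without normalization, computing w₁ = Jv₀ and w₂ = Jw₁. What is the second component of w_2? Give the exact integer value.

w1 = Jv₀ = (4·(-2) + 0·0 + 2·(-2); (-4)·(-2) + 3·0 + (-1)·(-2); (-1)·(-2) + (-2)·0 + 4·(-2)) = (-12, 10, -6)
w2 = Jw1 = (4·(-12) + 0·10 + 2·(-6); (-4)·(-12) + 3·10 + (-1)·(-6); (-1)·(-12) + (-2)·10 + 4·(-6)) = (-60, 84, -32)
The requested component of w2 is 84.

84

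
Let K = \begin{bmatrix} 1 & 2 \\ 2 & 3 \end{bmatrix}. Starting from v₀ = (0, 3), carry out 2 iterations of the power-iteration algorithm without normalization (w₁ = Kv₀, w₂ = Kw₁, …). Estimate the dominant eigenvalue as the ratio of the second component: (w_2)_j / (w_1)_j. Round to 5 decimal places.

λ ≈ 4.33333

w1 = Kv₀ = (6, 9)
w2 = Kw1 = (24, 39)
Ratio at component: 39 / 9 = 4.33333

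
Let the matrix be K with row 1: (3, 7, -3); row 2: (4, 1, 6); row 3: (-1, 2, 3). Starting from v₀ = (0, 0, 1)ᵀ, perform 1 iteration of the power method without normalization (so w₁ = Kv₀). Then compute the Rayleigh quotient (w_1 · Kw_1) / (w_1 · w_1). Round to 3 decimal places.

λ ≈ 1.333

w1 = Kv₀ = (-3, 6, 3)
Kw1 = (24, 12, 24)
w1·Kw1 = (-3)·24 + 6·12 + 3·24 = 72; w1·w1 = (-3)·(-3) + 6·6 + 3·3 = 54
λ ≈ 72/54 = 1.333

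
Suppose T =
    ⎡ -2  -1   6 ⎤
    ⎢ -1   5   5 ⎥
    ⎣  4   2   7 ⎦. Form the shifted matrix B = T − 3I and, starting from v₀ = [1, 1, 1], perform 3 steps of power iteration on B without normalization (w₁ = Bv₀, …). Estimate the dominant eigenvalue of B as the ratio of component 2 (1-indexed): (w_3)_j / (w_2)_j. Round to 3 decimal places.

μ ≈ 5.323

B = T − 3I has rows (-5, -1, 6); (-1, 2, 5); (4, 2, 4)
w1 = Bv₀ = (0, 6, 10)
w2 = Bw1 = (54, 62, 52)
w3 = Bw2 = (-20, 330, 548)
Ratio: 330/62 = 5.323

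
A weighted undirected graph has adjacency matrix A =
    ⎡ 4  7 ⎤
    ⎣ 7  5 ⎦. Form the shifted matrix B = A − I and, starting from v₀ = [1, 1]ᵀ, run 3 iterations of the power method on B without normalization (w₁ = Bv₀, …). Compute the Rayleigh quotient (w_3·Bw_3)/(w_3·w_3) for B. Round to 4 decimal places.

B = A − I has rows (3, 7); (7, 4)
w1 = Bv₀ = (3·1 + 7·1; 7·1 + 4·1) = (10, 11)
w2 = Bw1 = (3·10 + 7·11; 7·10 + 4·11) = (107, 114)
w3 = Bw2 = (1119, 1205)
Bw3 = (11792, 12653)
w3·Bw3 = 28442113; w3·w3 = 2704186; μ ≈ 28442113/2704186 = 10.5178

10.5178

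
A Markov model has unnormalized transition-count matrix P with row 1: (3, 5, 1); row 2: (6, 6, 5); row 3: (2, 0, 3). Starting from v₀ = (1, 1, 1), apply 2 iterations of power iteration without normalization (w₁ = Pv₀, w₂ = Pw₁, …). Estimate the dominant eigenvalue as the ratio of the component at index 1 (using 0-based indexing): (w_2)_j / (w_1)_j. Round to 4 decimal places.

10.6471

w1 = Pv₀ = (9, 17, 5)
w2 = Pw1 = (117, 181, 33)
Ratio at component: 181 / 17 = 10.6471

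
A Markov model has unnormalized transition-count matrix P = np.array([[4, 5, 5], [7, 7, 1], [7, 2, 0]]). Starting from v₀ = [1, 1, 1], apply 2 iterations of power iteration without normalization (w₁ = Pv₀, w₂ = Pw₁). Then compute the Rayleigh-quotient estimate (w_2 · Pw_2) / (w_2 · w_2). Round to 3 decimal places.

w1 = Pv₀ = (4·1 + 5·1 + 5·1; 7·1 + 7·1 + 1·1; 7·1 + 2·1 + 0·1) = (14, 15, 9)
w2 = Pw1 = (4·14 + 5·15 + 5·9; 7·14 + 7·15 + 1·9; 7·14 + 2·15 + 0·9) = (176, 212, 128)
Pw2 = (2404, 2844, 1656)
w2·Pw2 = 176·2404 + 212·2844 + 128·1656 = 1238000; w2·w2 = 176·176 + 212·212 + 128·128 = 92304
λ ≈ 1238000/92304 = 13.412

λ ≈ 13.412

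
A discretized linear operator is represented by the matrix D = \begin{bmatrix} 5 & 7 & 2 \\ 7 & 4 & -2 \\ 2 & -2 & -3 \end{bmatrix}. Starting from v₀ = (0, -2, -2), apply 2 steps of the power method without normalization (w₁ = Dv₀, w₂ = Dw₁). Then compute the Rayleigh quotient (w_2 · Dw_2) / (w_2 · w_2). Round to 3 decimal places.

w1 = Dv₀ = (5·0 + 7·(-2) + 2·(-2); 7·0 + 4·(-2) + (-2)·(-2); 2·0 + (-2)·(-2) + (-3)·(-2)) = (-18, -4, 10)
w2 = Dw1 = (5·(-18) + 7·(-4) + 2·10; 7·(-18) + 4·(-4) + (-2)·10; 2·(-18) + (-2)·(-4) + (-3)·10) = (-98, -162, -58)
Dw2 = (-1740, -1218, 302)
w2·Dw2 = (-98)·(-1740) + (-162)·(-1218) + (-58)·302 = 350320; w2·w2 = (-98)·(-98) + (-162)·(-162) + (-58)·(-58) = 39212
λ ≈ 350320/39212 = 8.934

λ ≈ 8.934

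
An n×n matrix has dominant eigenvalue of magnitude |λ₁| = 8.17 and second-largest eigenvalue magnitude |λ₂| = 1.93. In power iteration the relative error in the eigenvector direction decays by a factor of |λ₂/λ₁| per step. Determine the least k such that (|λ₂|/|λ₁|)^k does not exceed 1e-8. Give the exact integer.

|λ₂/λ₁| = 1.93/8.17 = 0.23623
Need k ≥ ln(1e-8) / ln(0.23623) = -18.4207 / -1.4429 ≈ 12.766
Smallest integer k satisfying the bound: 13

13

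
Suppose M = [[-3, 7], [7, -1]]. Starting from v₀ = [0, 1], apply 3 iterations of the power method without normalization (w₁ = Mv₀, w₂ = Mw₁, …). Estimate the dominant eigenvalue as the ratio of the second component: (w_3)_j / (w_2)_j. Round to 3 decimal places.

w1 = Mv₀ = (7, -1)
w2 = Mw1 = (-28, 50)
w3 = Mw2 = (434, -246)
Ratio at component: -246 / 50 = -4.920

-4.920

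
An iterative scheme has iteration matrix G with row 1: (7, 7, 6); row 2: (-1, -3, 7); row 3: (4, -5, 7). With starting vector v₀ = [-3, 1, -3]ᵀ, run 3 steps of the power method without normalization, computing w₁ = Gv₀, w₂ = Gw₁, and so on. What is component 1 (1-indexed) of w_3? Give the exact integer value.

w1 = Gv₀ = (-32, -21, -38)
w2 = Gw1 = (-599, -171, -289)
w3 = Gw2 = (-7124, -911, -3564)
The requested component of w3 is -7124.

-7124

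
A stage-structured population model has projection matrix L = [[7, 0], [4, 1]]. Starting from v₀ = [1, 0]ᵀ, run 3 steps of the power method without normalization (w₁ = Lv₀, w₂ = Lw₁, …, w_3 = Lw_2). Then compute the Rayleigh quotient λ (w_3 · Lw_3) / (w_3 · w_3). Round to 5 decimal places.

7.00538

w1 = Lv₀ = (7·1 + 0·0; 4·1 + 1·0) = (7, 4)
w2 = Lw1 = (7·7 + 0·4; 4·7 + 1·4) = (49, 32)
w3 = Lw2 = (343, 228)
Lw3 = (2401, 1600)
w3·Lw3 = 343·2401 + 228·1600 = 1188343; w3·w3 = 343·343 + 228·228 = 169633
λ ≈ 1188343/169633 = 7.00538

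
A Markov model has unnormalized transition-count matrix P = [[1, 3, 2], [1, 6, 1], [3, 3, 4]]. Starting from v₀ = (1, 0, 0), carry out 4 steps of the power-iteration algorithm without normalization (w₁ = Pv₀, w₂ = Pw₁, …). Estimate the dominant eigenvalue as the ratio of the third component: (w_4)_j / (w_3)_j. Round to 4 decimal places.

w1 = Pv₀ = (1·1 + 3·0 + 2·0; 1·1 + 6·0 + 1·0; 3·1 + 3·0 + 4·0) = (1, 1, 3)
w2 = Pw1 = (1·1 + 3·1 + 2·3; 1·1 + 6·1 + 1·3; 3·1 + 3·1 + 4·3) = (10, 10, 18)
w3 = Pw2 = (76, 88, 132)
w4 = Pw3 = (604, 736, 1020)
Ratio at component: 1020 / 132 = 7.7273

7.7273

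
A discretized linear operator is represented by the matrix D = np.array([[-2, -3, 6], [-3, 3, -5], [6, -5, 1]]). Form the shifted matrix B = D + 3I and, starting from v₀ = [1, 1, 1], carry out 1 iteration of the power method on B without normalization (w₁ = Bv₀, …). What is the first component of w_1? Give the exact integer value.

4

B = D + 3I has rows (1, -3, 6); (-3, 6, -5); (6, -5, 4)
w1 = Bv₀ = (4, -2, 5)
Requested component of w1: 4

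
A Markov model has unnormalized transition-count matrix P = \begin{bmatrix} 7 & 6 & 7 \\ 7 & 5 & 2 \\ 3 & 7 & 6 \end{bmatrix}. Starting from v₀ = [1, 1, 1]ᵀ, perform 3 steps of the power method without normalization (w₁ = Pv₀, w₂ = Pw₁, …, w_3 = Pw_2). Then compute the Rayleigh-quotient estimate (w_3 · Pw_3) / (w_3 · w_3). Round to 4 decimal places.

w1 = Pv₀ = (7·1 + 6·1 + 7·1; 7·1 + 5·1 + 2·1; 3·1 + 7·1 + 6·1) = (20, 14, 16)
w2 = Pw1 = (7·20 + 6·14 + 7·16; 7·20 + 5·14 + 2·16; 3·20 + 7·14 + 6·16) = (336, 242, 254)
w3 = Pw2 = (5582, 4070, 4226)
Pw3 = (93076, 67876, 70592)
w3·Pw3 = 5582·93076 + 4070·67876 + 4226·70592 = 1094127344; w3·w3 = 5582·5582 + 4070·4070 + 4226·4226 = 65582700
λ ≈ 1094127344/65582700 = 16.6832

λ ≈ 16.6832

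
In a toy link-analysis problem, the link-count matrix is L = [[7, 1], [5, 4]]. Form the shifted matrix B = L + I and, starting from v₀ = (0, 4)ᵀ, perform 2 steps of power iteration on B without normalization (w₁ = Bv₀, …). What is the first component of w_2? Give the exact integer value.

B = L + I has rows (8, 1); (5, 5)
w1 = Bv₀ = (8·0 + 1·4; 5·0 + 5·4) = (4, 20)
w2 = Bw1 = (8·4 + 1·20; 5·4 + 5·20) = (52, 120)
Requested component of w2: 52

52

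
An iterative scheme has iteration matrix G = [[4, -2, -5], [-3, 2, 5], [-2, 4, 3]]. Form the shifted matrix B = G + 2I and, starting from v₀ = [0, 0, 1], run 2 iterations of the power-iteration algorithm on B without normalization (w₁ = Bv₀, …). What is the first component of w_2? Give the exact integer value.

B = G + 2I has rows (6, -2, -5); (-3, 4, 5); (-2, 4, 5)
w1 = Bv₀ = (6·0 + (-2)·0 + (-5)·1; (-3)·0 + 4·0 + 5·1; (-2)·0 + 4·0 + 5·1) = (-5, 5, 5)
w2 = Bw1 = (6·(-5) + (-2)·5 + (-5)·5; (-3)·(-5) + 4·5 + 5·5; (-2)·(-5) + 4·5 + 5·5) = (-65, 60, 55)
Requested component of w2: -65

-65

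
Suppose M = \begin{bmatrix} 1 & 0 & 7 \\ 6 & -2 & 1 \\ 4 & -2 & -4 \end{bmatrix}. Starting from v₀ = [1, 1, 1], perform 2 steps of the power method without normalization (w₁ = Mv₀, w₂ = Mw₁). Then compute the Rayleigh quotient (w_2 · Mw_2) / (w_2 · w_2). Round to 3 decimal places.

w1 = Mv₀ = (1·1 + 0·1 + 7·1; 6·1 + (-2)·1 + 1·1; 4·1 + (-2)·1 + (-4)·1) = (8, 5, -2)
w2 = Mw1 = (1·8 + 0·5 + 7·(-2); 6·8 + (-2)·5 + 1·(-2); 4·8 + (-2)·5 + (-4)·(-2)) = (-6, 36, 30)
Mw2 = (204, -78, -216)
w2·Mw2 = (-6)·204 + 36·(-78) + 30·(-216) = -10512; w2·w2 = (-6)·(-6) + 36·36 + 30·30 = 2232
λ ≈ -10512/2232 = -4.710

λ ≈ -4.710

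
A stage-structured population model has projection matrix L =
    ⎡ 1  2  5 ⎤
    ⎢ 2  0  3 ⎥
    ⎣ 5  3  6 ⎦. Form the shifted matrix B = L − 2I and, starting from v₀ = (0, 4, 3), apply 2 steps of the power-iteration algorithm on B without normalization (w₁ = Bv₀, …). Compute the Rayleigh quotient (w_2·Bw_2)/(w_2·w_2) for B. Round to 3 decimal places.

B = L − 2I has rows (-1, 2, 5); (2, -2, 3); (5, 3, 4)
w1 = Bv₀ = ((-1)·0 + 2·4 + 5·3; 2·0 + (-2)·4 + 3·3; 5·0 + 3·4 + 4·3) = (23, 1, 24)
w2 = Bw1 = ((-1)·23 + 2·1 + 5·24; 2·23 + (-2)·1 + 3·24; 5·23 + 3·1 + 4·24) = (99, 116, 214)
Bw2 = (1203, 608, 1699)
w2·Bw2 = 553211; w2·w2 = 69053; μ ≈ 553211/69053 = 8.011

μ ≈ 8.011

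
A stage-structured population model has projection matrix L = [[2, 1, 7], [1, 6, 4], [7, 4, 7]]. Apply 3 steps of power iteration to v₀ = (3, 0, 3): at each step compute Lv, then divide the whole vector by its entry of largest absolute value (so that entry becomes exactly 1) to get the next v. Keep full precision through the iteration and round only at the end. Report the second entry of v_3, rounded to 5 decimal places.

0.56736

Lv0 = (27.000000, 15.000000, 42.000000); divide by 42.000000 → v1 = (0.642857, 0.357143, 1.000000)
Lv1 = (8.642857, 6.785714, 12.928571); divide by 12.928571 → v2 = (0.668508, 0.524862, 1.000000)
Lv2 = (8.861878, 7.817680, 13.779006); divide by 13.779006 → v3 = (0.643144, 0.567362, 1.000000)
Requested entry of v3: 4245/7482 = 0.56736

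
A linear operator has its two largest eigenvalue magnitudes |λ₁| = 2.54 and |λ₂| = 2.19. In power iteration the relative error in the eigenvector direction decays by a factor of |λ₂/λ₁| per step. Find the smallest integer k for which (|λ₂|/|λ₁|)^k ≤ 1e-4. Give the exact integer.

|λ₂/λ₁| = 2.19/2.54 = 0.86220
Need k ≥ ln(1e-4) / ln(0.86220) = -9.2103 / -0.1483 ≈ 62.122
Smallest integer k satisfying the bound: 63

63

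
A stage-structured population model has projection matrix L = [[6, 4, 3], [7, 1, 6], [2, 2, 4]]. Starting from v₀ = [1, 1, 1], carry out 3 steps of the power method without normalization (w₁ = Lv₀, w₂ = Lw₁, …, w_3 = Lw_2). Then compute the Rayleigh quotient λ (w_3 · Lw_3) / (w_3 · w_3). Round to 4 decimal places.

w1 = Lv₀ = (13, 14, 8)
w2 = Lw1 = (158, 153, 86)
w3 = Lw2 = (1818, 1775, 966)
Lw3 = (20906, 20297, 11050)
w3·Lw3 = 1818·20906 + 1775·20297 + 966·11050 = 84708583; w3·w3 = 1818·1818 + 1775·1775 + 966·966 = 7388905
λ ≈ 84708583/7388905 = 11.4643

λ ≈ 11.4643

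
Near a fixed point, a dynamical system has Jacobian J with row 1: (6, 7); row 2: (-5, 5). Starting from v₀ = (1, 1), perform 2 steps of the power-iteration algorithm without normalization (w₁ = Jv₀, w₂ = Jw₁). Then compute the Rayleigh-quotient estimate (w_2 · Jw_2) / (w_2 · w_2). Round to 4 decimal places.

4.6066

w1 = Jv₀ = (6·1 + 7·1; (-5)·1 + 5·1) = (13, 0)
w2 = Jw1 = (6·13 + 7·0; (-5)·13 + 5·0) = (78, -65)
Jw2 = (13, -715)
w2·Jw2 = 78·13 + (-65)·(-715) = 47489; w2·w2 = 78·78 + (-65)·(-65) = 10309
λ ≈ 47489/10309 = 4.6066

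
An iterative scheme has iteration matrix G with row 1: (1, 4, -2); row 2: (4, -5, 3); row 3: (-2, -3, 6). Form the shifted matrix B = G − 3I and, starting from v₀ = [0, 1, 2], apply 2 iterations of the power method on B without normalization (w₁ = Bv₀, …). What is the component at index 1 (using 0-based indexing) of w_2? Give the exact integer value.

B = G − 3I has rows (-2, 4, -2); (4, -8, 3); (-2, -3, 3)
w1 = Bv₀ = ((-2)·0 + 4·1 + (-2)·2; 4·0 + (-8)·1 + 3·2; (-2)·0 + (-3)·1 + 3·2) = (0, -2, 3)
w2 = Bw1 = ((-2)·0 + 4·(-2) + (-2)·3; 4·0 + (-8)·(-2) + 3·3; (-2)·0 + (-3)·(-2) + 3·3) = (-14, 25, 15)
Requested component of w2: 25

25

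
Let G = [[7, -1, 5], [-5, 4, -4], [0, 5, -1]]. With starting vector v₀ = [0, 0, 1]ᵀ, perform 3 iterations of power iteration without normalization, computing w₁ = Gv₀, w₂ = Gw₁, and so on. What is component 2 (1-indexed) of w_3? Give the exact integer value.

-242

w1 = Gv₀ = (7·0 + (-1)·0 + 5·1; (-5)·0 + 4·0 + (-4)·1; 0·0 + 5·0 + (-1)·1) = (5, -4, -1)
w2 = Gw1 = (7·5 + (-1)·(-4) + 5·(-1); (-5)·5 + 4·(-4) + (-4)·(-1); 0·5 + 5·(-4) + (-1)·(-1)) = (34, -37, -19)
w3 = Gw2 = (180, -242, -166)
The requested component of w3 is -242.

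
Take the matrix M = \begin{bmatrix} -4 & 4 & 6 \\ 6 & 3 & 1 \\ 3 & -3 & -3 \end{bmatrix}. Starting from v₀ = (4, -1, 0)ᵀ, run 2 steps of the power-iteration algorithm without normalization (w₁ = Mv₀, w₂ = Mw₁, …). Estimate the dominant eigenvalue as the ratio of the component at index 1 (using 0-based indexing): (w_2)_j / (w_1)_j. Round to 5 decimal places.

w1 = Mv₀ = (-20, 21, 15)
w2 = Mw1 = (254, -42, -168)
Ratio at component: -42 / 21 = -2.00000

λ ≈ -2.00000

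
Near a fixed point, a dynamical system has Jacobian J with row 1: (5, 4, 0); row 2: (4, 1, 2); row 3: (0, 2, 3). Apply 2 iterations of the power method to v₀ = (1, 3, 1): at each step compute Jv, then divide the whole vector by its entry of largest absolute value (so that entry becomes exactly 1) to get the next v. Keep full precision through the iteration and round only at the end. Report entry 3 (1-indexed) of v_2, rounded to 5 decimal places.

0.37190

Jv0 = (17.000000, 9.000000, 9.000000); divide by 17.000000 → v1 = (1.000000, 0.529412, 0.529412)
Jv1 = (7.117647, 5.588235, 2.647059); divide by 7.117647 → v2 = (1.000000, 0.785124, 0.371901)
Requested entry of v2: 45/121 = 0.37190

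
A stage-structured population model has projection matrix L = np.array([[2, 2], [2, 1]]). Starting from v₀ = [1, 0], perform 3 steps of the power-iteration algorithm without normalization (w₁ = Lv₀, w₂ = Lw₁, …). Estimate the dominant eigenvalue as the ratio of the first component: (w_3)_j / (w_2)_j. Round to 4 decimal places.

w1 = Lv₀ = (2, 2)
w2 = Lw1 = (8, 6)
w3 = Lw2 = (28, 22)
Ratio at component: 28 / 8 = 3.5000

λ ≈ 3.5000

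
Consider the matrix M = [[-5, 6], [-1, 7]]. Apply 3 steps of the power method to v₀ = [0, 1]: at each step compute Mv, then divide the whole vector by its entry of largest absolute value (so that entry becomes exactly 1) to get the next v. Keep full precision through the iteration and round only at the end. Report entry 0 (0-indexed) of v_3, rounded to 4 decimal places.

0.6851

Mv0 = (6.00000, 7.00000); divide by 7.00000 → v1 = (0.85714, 1.00000)
Mv1 = (1.71429, 6.14286); divide by 6.14286 → v2 = (0.27907, 1.00000)
Mv2 = (4.60465, 6.72093); divide by 6.72093 → v3 = (0.68512, 1.00000)
Requested entry of v3: 198/289 = 0.6851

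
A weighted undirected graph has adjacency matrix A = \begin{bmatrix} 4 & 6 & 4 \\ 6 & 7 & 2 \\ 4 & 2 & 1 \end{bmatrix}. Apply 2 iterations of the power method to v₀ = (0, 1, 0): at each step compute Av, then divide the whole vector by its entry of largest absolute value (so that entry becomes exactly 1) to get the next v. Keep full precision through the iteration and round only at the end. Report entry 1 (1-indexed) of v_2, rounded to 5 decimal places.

Av0 = (6.000000, 7.000000, 2.000000); divide by 7.000000 → v1 = (0.857143, 1.000000, 0.285714)
Av1 = (10.571429, 12.714286, 5.714286); divide by 12.714286 → v2 = (0.831461, 1.000000, 0.449438)
Requested entry of v2: 74/89 = 0.83146

0.83146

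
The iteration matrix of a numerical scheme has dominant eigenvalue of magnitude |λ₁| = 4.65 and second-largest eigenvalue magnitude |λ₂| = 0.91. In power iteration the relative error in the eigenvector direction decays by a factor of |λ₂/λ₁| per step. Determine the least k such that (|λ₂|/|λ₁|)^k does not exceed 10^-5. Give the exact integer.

|λ₂/λ₁| = 0.91/4.65 = 0.19570
Need k ≥ ln(10^-5) / ln(0.19570) = -11.5129 / -1.6312 ≈ 7.058
Smallest integer k satisfying the bound: 8

8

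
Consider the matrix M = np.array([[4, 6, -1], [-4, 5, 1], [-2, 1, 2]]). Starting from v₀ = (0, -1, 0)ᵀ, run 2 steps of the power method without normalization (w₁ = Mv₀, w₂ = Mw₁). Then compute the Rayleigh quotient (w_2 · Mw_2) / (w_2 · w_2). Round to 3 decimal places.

w1 = Mv₀ = (-6, -5, -1)
w2 = Mw1 = (-53, -2, 5)
Mw2 = (-229, 207, 114)
w2·Mw2 = (-53)·(-229) + (-2)·207 + 5·114 = 12293; w2·w2 = (-53)·(-53) + (-2)·(-2) + 5·5 = 2838
λ ≈ 12293/2838 = 4.332

λ ≈ 4.332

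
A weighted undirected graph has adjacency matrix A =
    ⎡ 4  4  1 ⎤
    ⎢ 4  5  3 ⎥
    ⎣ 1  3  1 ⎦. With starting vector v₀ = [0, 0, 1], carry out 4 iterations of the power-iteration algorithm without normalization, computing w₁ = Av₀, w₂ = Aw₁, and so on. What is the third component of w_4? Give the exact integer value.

w1 = Av₀ = (4·0 + 4·0 + 1·1; 4·0 + 5·0 + 3·1; 1·0 + 3·0 + 1·1) = (1, 3, 1)
w2 = Aw1 = (4·1 + 4·3 + 1·1; 4·1 + 5·3 + 3·1; 1·1 + 3·3 + 1·1) = (17, 22, 11)
w3 = Aw2 = (167, 211, 94)
w4 = Aw3 = (1606, 2005, 894)
The requested component of w4 is 894.

894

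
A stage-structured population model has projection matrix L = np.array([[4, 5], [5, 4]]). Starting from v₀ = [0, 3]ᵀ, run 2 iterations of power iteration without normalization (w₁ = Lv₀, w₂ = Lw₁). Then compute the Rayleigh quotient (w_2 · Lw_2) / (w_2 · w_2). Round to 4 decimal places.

8.9985

w1 = Lv₀ = (4·0 + 5·3; 5·0 + 4·3) = (15, 12)
w2 = Lw1 = (4·15 + 5·12; 5·15 + 4·12) = (120, 123)
Lw2 = (1095, 1092)
w2·Lw2 = 120·1095 + 123·1092 = 265716; w2·w2 = 120·120 + 123·123 = 29529
λ ≈ 265716/29529 = 8.9985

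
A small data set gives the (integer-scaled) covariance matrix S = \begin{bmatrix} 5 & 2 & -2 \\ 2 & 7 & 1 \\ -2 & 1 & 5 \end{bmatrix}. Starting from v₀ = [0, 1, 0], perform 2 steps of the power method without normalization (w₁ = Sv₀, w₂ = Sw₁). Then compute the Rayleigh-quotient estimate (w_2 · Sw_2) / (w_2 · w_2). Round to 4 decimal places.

8.1016

w1 = Sv₀ = (2, 7, 1)
w2 = Sw1 = (22, 54, 8)
Sw2 = (202, 430, 50)
w2·Sw2 = 22·202 + 54·430 + 8·50 = 28064; w2·w2 = 22·22 + 54·54 + 8·8 = 3464
λ ≈ 28064/3464 = 8.1016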